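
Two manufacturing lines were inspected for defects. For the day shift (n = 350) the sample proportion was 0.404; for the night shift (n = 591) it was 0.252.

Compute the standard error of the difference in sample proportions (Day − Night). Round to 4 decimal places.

0.0317

The two standard errors are √(0.4040×0.5960/350) = 0.02623 and √(0.2520×0.7480/591) = 0.01786.
Because the samples are independent, SE_diff = √(0.02623² + 0.01786²) = 0.03173.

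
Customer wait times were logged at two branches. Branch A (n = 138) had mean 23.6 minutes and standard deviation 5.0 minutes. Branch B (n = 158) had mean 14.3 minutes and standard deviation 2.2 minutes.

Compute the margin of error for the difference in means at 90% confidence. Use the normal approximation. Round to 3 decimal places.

0.757

Standard errors of each mean: 5.0/√138 = 0.4256 and 2.2/√158 = 0.1750.
SE(x̄₁ − x̄₂) = √(0.4256² + 0.1750²) = 0.4602 for independent samples with unequal variances.
With z* = 1.645, the margin is 1.645 × 0.4602 = 0.7570.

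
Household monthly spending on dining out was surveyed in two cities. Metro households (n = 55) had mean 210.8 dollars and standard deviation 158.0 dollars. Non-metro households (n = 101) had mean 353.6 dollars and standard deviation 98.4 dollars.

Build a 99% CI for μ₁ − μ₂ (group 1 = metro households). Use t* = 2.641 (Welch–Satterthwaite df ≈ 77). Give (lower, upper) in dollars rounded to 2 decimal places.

Standard errors of each mean: 158.0/√55 = 21.3047 and 98.4/√101 = 9.7912.
SE(x̄₁ − x̄₂) = √(21.3047² + 9.7912²) = 23.4469 for independent samples with unequal variances.
With t* = 2.641, the margin is 2.641 × 23.4469 = 61.9233.
x̄₁ − x̄₂ = 210.8 − 353.6 = -142.8000; the interval is -142.8000 ± 61.9233 = (-204.72, -80.88).

(-204.72, -80.88)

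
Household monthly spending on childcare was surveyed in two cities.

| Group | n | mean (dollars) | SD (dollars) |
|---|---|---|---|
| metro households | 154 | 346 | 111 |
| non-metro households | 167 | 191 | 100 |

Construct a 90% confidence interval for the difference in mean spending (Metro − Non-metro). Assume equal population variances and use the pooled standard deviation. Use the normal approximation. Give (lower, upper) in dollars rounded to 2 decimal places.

Pooled variance s_p² = [153·111² + 166·100²] / (154+167−2) = 11113.2069, so s_p = 105.4192.
SE_diff = s_p·√(1/n₁ + 1/n₂) = 105.4192·√(1/154 + 1/167) = 11.7775.
z* = 1.645; margin = 1.645 × 11.7775 = 19.3740.
Difference = 346 − 191 = 155.0000.
155.0000 ± 19.3740 → (135.63, 174.37).

(135.63, 174.37)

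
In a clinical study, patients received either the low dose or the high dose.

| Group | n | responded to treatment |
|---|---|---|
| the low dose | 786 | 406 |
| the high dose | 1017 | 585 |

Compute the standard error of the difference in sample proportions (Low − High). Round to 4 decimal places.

0.0236

p̂₁ = 406/786 = 0.5165 and p̂₂ = 585/1017 = 0.5752.
SE₁ = √(p̂₁(1−p̂₁)/n₁) = √(0.5165·0.4835/786) = 0.01782; SE₂ = √(0.5752·0.4248/1017) = 0.01550.
Independent samples: SE of the difference = √(SE₁² + SE₂²) = √(0.0003175524 + 0.00024025) = 0.02362.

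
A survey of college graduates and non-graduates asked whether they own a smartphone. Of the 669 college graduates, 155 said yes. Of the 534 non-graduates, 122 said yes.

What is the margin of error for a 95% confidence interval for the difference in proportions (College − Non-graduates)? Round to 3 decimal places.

0.048

Sample proportions: 155/669 = 0.2317, 122/534 = 0.2285.
Each SE is √(p̂(1−p̂)/n): √(0.2317·0.7683/669) = 0.01631 and √(0.2285·0.7715/534) = 0.01817.
SE(p̂₁ − p̂₂) = √(SE₁² + SE₂²) = √(0.0002660161 + 0.0003301489) = 0.02442, since the two samples are independent.
At 95% confidence z* = 1.960; margin = 1.960 × 0.02442 = 0.04786.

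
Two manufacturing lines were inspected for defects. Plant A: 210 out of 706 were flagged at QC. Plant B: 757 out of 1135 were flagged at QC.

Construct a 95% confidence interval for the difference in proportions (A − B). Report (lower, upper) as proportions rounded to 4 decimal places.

First, p̂₁ = 210/706 = 0.2975; p̂₂ = 757/1135 = 0.6670.
The two standard errors are √(0.2975×0.7025/706) = 0.01721 and √(0.6670×0.3330/1135) = 0.01399.
Because the samples are independent, SE_diff = √(0.01721² + 0.01399²) = 0.02218.
Using z* = 1.960 for 95%, ME = 1.960 × 0.02218 = 0.04347.
p̂₁ − p̂₂ = -0.3695; interval -0.3695 ± 0.04347 gives (-0.4130, -0.3260).

(-0.4130, -0.3260)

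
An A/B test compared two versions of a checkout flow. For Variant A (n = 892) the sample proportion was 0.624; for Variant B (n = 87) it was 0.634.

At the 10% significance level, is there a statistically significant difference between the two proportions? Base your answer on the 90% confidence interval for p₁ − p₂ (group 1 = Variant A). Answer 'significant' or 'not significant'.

not significant

The two standard errors are √(0.6240×0.3760/892) = 0.01622 and √(0.6340×0.3660/87) = 0.05164.
Because the samples are independent, SE_diff = √(0.01622² + 0.05164²) = 0.05413.
Using z* = 1.645 for 90%, ME = 1.645 × 0.05413 = 0.08904.
p̂₁ − p̂₂ = -0.0100; interval -0.0100 ± 0.08904 gives (-0.09904, 0.07904).
The interval (-0.09904, 0.07904) contains 0, so the difference is not significant.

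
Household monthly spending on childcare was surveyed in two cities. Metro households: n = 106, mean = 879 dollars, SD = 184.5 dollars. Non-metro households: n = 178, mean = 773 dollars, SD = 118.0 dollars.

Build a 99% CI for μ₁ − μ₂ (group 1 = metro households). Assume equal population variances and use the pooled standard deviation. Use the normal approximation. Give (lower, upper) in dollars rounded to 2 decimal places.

(59.75, 152.25)

Pooled variance s_p² = [105·184.5² + 177·118.0²] / (106+178−2) = 21414.0931, so s_p = 146.3355.
SE_diff = s_p·√(1/n₁ + 1/n₂) = 146.3355·√(1/106 + 1/178) = 17.9534.
z* = 2.576; margin = 2.576 × 17.9534 = 46.2480.
Difference = 879 − 773 = 106.0000.
106.0000 ± 46.2480 → (59.75, 152.25).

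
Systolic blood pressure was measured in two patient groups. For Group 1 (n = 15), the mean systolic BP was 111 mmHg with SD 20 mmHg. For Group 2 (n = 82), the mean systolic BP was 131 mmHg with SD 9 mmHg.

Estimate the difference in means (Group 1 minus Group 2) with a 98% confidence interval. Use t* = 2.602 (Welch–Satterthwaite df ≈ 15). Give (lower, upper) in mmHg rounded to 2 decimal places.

(-33.68, -6.32)

Standard errors of each mean: 20/√15 = 5.1640 and 9/√82 = 0.9939.
SE(x̄₁ − x̄₂) = √(5.1640² + 0.9939²) = 5.2588 for independent samples with unequal variances.
With t* = 2.602, the margin is 2.602 × 5.2588 = 13.6834.
x̄₁ − x̄₂ = 111 − 131 = -20.0000; the interval is -20.0000 ± 13.6834 = (-33.68, -6.32).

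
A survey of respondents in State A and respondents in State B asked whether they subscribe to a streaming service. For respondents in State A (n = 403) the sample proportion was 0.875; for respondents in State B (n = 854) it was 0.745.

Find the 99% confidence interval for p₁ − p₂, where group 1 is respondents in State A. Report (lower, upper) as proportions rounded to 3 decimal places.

The two standard errors are √(0.8750×0.1250/403) = 0.01647 and √(0.7450×0.2550/854) = 0.01491.
Because the samples are independent, SE_diff = √(0.01647² + 0.01491²) = 0.02222.
Using z* = 2.576 for 99%, ME = 2.576 × 0.02222 = 0.05724.
p̂₁ − p̂₂ = 0.1300; interval 0.1300 ± 0.05724 gives (0.073, 0.187).

(0.073, 0.187)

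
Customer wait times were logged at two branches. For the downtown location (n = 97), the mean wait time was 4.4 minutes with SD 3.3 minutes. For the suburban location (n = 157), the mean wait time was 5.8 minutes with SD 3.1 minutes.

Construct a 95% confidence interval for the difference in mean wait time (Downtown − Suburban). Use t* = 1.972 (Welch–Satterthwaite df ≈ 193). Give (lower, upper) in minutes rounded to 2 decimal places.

Per-group SEs: s₁/√n₁ = 3.3/√97 = 0.3351, s₂/√n₂ = 3.1/√157 = 0.2474.
Unpooled SE of the difference: √(0.11229201 + 0.06120676) = 0.4165.
Margin of error = t* · SE = 1.972 × 0.4165 = 0.8213.
x̄₁ − x̄₂ = 4.4 − 5.8 = -1.4000.
CI: -1.4000 ± 0.8213 = (-2.22, -0.58).

(-2.22, -0.58)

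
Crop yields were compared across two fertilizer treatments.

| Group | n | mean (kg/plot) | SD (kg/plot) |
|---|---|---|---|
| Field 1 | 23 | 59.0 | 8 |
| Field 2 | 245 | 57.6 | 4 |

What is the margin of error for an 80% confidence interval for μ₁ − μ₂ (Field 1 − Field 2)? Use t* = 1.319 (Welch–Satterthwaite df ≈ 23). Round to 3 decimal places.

Standard errors of each mean: 8/√23 = 1.6681 and 4/√245 = 0.2556.
SE(x̄₁ − x̄₂) = √(1.6681² + 0.2556²) = 1.6876 for independent samples with unequal variances.
With t* = 1.319, the margin is 1.319 × 1.6876 = 2.2259.

2.226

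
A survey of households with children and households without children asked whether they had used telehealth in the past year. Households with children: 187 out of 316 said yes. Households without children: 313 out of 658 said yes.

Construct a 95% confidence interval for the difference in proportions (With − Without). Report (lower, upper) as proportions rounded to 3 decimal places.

First, p̂₁ = 187/316 = 0.5918; p̂₂ = 313/658 = 0.4757.
The two standard errors are √(0.5918×0.4082/316) = 0.02765 and √(0.4757×0.5243/658) = 0.01947.
Because the samples are independent, SE_diff = √(0.02765² + 0.01947²) = 0.03382.
Using z* = 1.960 for 95%, ME = 1.960 × 0.03382 = 0.06629.
p̂₁ − p̂₂ = 0.1161; interval 0.1161 ± 0.06629 gives (0.050, 0.182).

(0.050, 0.182)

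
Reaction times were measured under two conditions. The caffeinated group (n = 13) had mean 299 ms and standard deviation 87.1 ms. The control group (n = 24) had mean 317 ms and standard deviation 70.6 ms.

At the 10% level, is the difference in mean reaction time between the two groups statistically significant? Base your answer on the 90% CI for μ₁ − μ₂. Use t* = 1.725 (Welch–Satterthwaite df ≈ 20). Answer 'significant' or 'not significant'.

Per-group SEs: s₁/√n₁ = 87.1/√13 = 24.1572, s₂/√n₂ = 70.6/√24 = 14.4112.
Unpooled SE of the difference: √(583.57031184 + 207.68268544) = 28.1292.
Margin of error = t* · SE = 1.725 × 28.1292 = 48.5229.
x̄₁ − x̄₂ = 299 − 317 = -18.0000.
CI: -18.0000 ± 48.5229 = (-66.5229, 30.5229).
The interval (-66.5229, 30.5229) contains 0, so the difference is not significant.

not significant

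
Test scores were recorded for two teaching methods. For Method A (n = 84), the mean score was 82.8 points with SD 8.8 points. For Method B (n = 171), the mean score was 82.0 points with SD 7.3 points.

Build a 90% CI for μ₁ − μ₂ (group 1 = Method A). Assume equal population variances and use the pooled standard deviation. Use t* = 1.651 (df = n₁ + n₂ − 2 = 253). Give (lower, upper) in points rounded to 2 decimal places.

(-0.92, 2.52)

Pooled variance s_p² = [83·8.8² + 170·7.3²] / (84+171−2) = 61.2127, so s_p = 7.8239.
SE_diff = s_p·√(1/n₁ + 1/n₂) = 7.8239·√(1/84 + 1/171) = 1.0425.
t* = 1.651; margin = 1.651 × 1.0425 = 1.7212.
Difference = 82.8 − 82.0 = 0.8000.
0.8000 ± 1.7212 → (-0.92, 2.52).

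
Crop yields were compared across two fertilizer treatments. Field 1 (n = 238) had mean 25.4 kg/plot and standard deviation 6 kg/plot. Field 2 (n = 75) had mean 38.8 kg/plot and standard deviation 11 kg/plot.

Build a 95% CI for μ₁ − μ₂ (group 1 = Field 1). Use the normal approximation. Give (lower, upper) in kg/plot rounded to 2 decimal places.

Standard errors of each mean: 6/√238 = 0.3889 and 11/√75 = 1.2702.
SE(x̄₁ − x̄₂) = √(0.3889² + 1.2702²) = 1.3284 for independent samples with unequal variances.
With z* = 1.960, the margin is 1.960 × 1.3284 = 2.6037.
x̄₁ − x̄₂ = 25.4 − 38.8 = -13.4000; the interval is -13.4000 ± 2.6037 = (-16.00, -10.80).

(-16.00, -10.80)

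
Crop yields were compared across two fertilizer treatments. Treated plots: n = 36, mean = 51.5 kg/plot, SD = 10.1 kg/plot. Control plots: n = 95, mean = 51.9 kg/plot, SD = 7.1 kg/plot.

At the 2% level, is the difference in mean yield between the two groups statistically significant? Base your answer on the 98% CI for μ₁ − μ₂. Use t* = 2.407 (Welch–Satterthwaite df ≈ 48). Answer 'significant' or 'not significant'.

SE₁ = s₁/√n₁ = 10.1/√36 = 1.6833; SE₂ = 7.1/√95 = 0.7284.
Independent samples, unequal variances: SE_diff = √(SE₁² + SE₂²) = √(2.83349889 + 0.53056656) = 1.8341.
t* = 2.407, so margin of error = 2.407 × 1.8341 = 4.4147.
Difference in means = 51.5 − 51.9 = -0.4000.
-0.4000 ± 4.4147 → (-4.8147, 4.0147).
The interval (-4.8147, 4.0147) contains 0, so the difference is not significant.

not significant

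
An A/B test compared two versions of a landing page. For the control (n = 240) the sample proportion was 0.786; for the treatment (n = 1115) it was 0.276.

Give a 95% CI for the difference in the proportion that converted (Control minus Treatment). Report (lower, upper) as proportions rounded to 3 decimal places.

SE₁ = √(p̂₁(1−p̂₁)/n₁) = √(0.7860·0.2140/240) = 0.02647; SE₂ = √(0.2760·0.7240/1115) = 0.01339.
Independent samples: SE of the difference = √(SE₁² + SE₂²) = √(0.0007006609 + 0.0001792921) = 0.02966.
z* for 95% confidence is 1.960, so the margin of error is 1.960 × 0.02966 = 0.05813.
Point estimate p̂₁ − p̂₂ = 0.7860 − 0.2760 = 0.5100.
0.5100 ± 0.05813 → (0.452, 0.568).

(0.452, 0.568)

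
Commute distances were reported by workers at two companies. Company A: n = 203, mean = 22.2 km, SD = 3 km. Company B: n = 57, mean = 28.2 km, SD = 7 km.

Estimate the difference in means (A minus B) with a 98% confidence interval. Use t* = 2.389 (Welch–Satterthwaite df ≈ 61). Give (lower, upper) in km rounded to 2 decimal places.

(-8.27, -3.73)

Standard errors of each mean: 3/√203 = 0.2106 and 7/√57 = 0.9272.
SE(x̄₁ − x̄₂) = √(0.2106² + 0.9272²) = 0.9508 for independent samples with unequal variances.
With t* = 2.389, the margin is 2.389 × 0.9508 = 2.2715.
x̄₁ − x̄₂ = 22.2 − 28.2 = -6.0000; the interval is -6.0000 ± 2.2715 = (-8.27, -3.73).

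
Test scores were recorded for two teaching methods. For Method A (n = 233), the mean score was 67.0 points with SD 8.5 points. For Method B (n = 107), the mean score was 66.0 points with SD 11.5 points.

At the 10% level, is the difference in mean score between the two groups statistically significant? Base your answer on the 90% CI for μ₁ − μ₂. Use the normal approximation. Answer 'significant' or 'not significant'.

Standard errors of each mean: 8.5/√233 = 0.5569 and 11.5/√107 = 1.1117.
SE(x̄₁ − x̄₂) = √(0.5569² + 1.1117²) = 1.2434 for independent samples with unequal variances.
With z* = 1.645, the margin is 1.645 × 1.2434 = 2.0454.
x̄₁ − x̄₂ = 67.0 − 66.0 = 1.0000; the interval is 1.0000 ± 2.0454 = (-1.0454, 3.0454).
The interval (-1.0454, 3.0454) contains 0, so the difference is not significant.

not significant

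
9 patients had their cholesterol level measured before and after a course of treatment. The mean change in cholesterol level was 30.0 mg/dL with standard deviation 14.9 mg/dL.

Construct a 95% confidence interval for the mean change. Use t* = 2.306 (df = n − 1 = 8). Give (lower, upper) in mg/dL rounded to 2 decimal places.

(18.55, 41.45)

Paired design: SE = s_d/√n = 14.9/√9 = 4.9667.
t* = 2.306; margin of error = 2.306 × 4.9667 = 11.4532.
30.0 ± 11.4532 → (18.55, 41.45).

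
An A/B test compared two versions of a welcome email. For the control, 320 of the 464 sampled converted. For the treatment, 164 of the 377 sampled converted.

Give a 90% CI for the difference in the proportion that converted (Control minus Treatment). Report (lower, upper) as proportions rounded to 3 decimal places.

(0.200, 0.310)

p̂₁ = 320/464 = 0.6897 and p̂₂ = 164/377 = 0.4350.
SE₁ = √(p̂₁(1−p̂₁)/n₁) = √(0.6897·0.3103/464) = 0.02148; SE₂ = √(0.4350·0.5650/377) = 0.02553.
Independent samples: SE of the difference = √(SE₁² + SE₂²) = √(0.0004613904 + 0.0006517809) = 0.03336.
z* for 90% confidence is 1.645, so the margin of error is 1.645 × 0.03336 = 0.05488.
Point estimate p̂₁ − p̂₂ = 0.6897 − 0.4350 = 0.2547.
0.2547 ± 0.05488 → (0.200, 0.310).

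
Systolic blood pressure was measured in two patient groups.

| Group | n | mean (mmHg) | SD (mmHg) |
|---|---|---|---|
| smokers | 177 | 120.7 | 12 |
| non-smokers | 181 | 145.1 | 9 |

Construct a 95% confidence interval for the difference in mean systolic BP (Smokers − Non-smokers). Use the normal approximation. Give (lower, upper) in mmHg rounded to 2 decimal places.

(-26.60, -22.20)

Standard errors of each mean: 12/√177 = 0.9020 and 9/√181 = 0.6690.
SE(x̄₁ − x̄₂) = √(0.9020² + 0.6690²) = 1.1230 for independent samples with unequal variances.
With z* = 1.960, the margin is 1.960 × 1.1230 = 2.2011.
x̄₁ − x̄₂ = 120.7 − 145.1 = -24.4000; the interval is -24.4000 ± 2.2011 = (-26.60, -22.20).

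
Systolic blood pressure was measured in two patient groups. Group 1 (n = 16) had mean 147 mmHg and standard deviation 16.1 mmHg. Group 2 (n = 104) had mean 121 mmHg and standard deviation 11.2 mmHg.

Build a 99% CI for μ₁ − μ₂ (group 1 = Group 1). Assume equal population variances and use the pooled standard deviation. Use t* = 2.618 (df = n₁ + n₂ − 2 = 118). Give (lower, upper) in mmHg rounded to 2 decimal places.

Pooled variance s_p² = [15·16.1² + 103·11.2²] / (16+104−2) = 142.4447, so s_p = 11.9350.
SE_diff = s_p·√(1/n₁ + 1/n₂) = 11.9350·√(1/16 + 1/104) = 3.2051.
t* = 2.618; margin = 2.618 × 3.2051 = 8.3910.
Difference = 147 − 121 = 26.0000.
26.0000 ± 8.3910 → (17.61, 34.39).

(17.61, 34.39)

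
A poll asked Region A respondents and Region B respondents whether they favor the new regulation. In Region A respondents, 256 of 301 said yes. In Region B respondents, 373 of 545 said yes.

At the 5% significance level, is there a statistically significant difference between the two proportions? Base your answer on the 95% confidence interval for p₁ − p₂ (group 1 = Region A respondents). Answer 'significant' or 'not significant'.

Sample proportions: 256/301 = 0.8505, 373/545 = 0.6844.
Each SE is √(p̂(1−p̂)/n): √(0.8505·0.1495/301) = 0.02055 and √(0.6844·0.3156/545) = 0.01991.
SE(p̂₁ − p̂₂) = √(SE₁² + SE₂²) = √(0.0004223025 + 0.0003964081) = 0.02861, since the two samples are independent.
At 95% confidence z* = 1.960; margin = 1.960 × 0.02861 = 0.05608.
The difference is 0.8505 − 0.6844 = 0.1661, so the interval is 0.1661 ± 0.05608 = (0.11002, 0.22218).
The interval (0.11002, 0.22218) does not contain 0, so the difference is significant.

significant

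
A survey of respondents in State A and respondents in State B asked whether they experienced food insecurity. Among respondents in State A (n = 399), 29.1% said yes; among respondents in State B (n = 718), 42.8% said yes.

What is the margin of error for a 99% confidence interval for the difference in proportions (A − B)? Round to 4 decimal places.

SE₁ = √(p̂₁(1−p̂₁)/n₁) = √(0.2910·0.7090/399) = 0.02274; SE₂ = √(0.4280·0.5720/718) = 0.01847.
Independent samples: SE of the difference = √(SE₁² + SE₂²) = √(0.0005171076 + 0.0003411409) = 0.02930.
z* for 99% confidence is 2.576, so the margin of error is 2.576 × 0.02930 = 0.07548.

0.0755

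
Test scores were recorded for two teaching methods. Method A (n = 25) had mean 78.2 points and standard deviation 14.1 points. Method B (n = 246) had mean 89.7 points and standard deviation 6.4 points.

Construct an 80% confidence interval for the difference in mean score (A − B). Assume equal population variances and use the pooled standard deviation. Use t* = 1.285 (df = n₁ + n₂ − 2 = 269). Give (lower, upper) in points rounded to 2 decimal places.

s_p = √[((n₁−1)s₁² + (n₂−1)s₂²)/(n₁+n₂−2)] = √[(24·14.1² + 245·6.4²)/269] = 7.4191.
SE = 7.4191·√(1/25 + 1/246) = 1.5574.
With t* = 1.285, margin = 1.285 × 1.5574 = 2.0013.
x̄₁ − x̄₂ = 78.2 − 89.7 = -11.5000; interval -11.5000 ± 2.0013 = (-13.50, -9.50).

(-13.50, -9.50)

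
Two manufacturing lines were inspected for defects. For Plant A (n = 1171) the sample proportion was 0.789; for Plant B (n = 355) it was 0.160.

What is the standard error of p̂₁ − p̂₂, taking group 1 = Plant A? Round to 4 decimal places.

0.0228

The two standard errors are √(0.7890×0.2110/1171) = 0.01192 and √(0.1600×0.8400/355) = 0.01946.
Because the samples are independent, SE_diff = √(0.01192² + 0.01946²) = 0.02282.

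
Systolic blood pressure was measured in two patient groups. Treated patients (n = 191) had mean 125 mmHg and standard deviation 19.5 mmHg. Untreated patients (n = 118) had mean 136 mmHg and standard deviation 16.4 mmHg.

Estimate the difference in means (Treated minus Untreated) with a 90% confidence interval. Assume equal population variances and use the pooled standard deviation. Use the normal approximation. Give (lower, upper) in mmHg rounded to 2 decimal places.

(-14.54, -7.46)

Pooled variance s_p² = [190·19.5² + 117·16.4²] / (191+118−2) = 337.8365, so s_p = 18.3803.
SE_diff = s_p·√(1/n₁ + 1/n₂) = 18.3803·√(1/191 + 1/118) = 2.1522.
z* = 1.645; margin = 1.645 × 2.1522 = 3.5404.
Difference = 125 − 136 = -11.0000.
-11.0000 ± 3.5404 → (-14.54, -7.46).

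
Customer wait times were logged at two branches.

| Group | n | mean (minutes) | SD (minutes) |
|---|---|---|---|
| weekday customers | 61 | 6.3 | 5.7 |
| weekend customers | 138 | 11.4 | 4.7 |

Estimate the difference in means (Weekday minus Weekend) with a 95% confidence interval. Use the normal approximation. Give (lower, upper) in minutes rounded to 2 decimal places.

Per-group SEs: s₁/√n₁ = 5.7/√61 = 0.7298, s₂/√n₂ = 4.7/√138 = 0.4001.
Unpooled SE of the difference: √(0.53260804 + 0.16008001) = 0.8323.
Margin of error = z* · SE = 1.960 × 0.8323 = 1.6313.
x̄₁ − x̄₂ = 6.3 − 11.4 = -5.1000.
CI: -5.1000 ± 1.6313 = (-6.73, -3.47).

(-6.73, -3.47)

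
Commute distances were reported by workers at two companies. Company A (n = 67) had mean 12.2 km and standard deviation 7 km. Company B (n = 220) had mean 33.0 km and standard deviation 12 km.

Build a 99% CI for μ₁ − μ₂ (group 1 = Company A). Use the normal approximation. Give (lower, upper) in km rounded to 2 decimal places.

Per-group SEs: s₁/√n₁ = 7/√67 = 0.8552, s₂/√n₂ = 12/√220 = 0.8090.
Unpooled SE of the difference: √(0.73136704 + 0.654481) = 1.1772.
Margin of error = z* · SE = 2.576 × 1.1772 = 3.0325.
x̄₁ − x̄₂ = 12.2 − 33.0 = -20.8000.
CI: -20.8000 ± 3.0325 = (-23.83, -17.77).

(-23.83, -17.77)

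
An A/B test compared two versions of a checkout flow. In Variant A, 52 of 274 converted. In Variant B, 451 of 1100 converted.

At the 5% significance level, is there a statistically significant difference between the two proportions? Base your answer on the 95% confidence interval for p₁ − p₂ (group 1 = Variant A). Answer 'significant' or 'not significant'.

significant

p̂₁ = 52/274 = 0.1898 and p̂₂ = 451/1100 = 0.4100.
SE₁ = √(p̂₁(1−p̂₁)/n₁) = √(0.1898·0.8102/274) = 0.02369; SE₂ = √(0.4100·0.5900/1100) = 0.01483.
Independent samples: SE of the difference = √(SE₁² + SE₂²) = √(0.0005612161 + 0.0002199289) = 0.02795.
z* for 95% confidence is 1.960, so the margin of error is 1.960 × 0.02795 = 0.05478.
Point estimate p̂₁ − p̂₂ = 0.1898 − 0.4100 = -0.2202.
-0.2202 ± 0.05478 → (-0.27498, -0.16542).
The interval (-0.27498, -0.16542) does not contain 0, so the difference is significant.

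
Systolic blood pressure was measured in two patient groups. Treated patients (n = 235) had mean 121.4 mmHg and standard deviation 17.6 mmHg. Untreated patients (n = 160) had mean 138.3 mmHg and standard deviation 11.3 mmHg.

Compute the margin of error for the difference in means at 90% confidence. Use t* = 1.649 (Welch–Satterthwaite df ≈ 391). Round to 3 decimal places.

Per-group SEs: s₁/√n₁ = 17.6/√235 = 1.1481, s₂/√n₂ = 11.3/√160 = 0.8933.
Unpooled SE of the difference: √(1.31813361 + 0.79798489) = 1.4547.
Margin of error = t* · SE = 1.649 × 1.4547 = 2.3988.

2.399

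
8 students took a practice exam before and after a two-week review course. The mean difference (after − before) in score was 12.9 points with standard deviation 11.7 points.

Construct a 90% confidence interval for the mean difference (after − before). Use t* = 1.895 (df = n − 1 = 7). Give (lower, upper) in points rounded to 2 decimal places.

(5.06, 20.74)

This is a matched-pairs design, so SE = s_d/√n = 11.7/√8 = 4.1366.
Margin = 1.895 × 4.1366 = 7.8389; the interval is 12.9 ± 7.8389 = (5.06, 20.74).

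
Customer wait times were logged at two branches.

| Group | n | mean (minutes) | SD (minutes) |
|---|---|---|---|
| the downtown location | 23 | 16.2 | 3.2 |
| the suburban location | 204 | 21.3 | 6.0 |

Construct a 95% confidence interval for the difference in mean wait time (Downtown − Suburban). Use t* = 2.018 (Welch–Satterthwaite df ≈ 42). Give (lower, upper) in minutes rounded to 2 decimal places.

(-6.69, -3.51)

Per-group SEs: s₁/√n₁ = 3.2/√23 = 0.6672, s₂/√n₂ = 6.0/√204 = 0.4201.
Unpooled SE of the difference: √(0.44515584 + 0.17648401) = 0.7884.
Margin of error = t* · SE = 2.018 × 0.7884 = 1.5910.
x̄₁ − x̄₂ = 16.2 − 21.3 = -5.1000.
CI: -5.1000 ± 1.5910 = (-6.69, -3.51).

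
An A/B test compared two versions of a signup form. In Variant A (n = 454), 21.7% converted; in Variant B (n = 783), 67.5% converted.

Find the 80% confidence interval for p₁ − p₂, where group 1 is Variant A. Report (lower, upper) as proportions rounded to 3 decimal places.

SE₁ = √(p̂₁(1−p̂₁)/n₁) = √(0.2170·0.7830/454) = 0.01935; SE₂ = √(0.6750·0.3250/783) = 0.01674.
Independent samples: SE of the difference = √(SE₁² + SE₂²) = √(0.0003744225 + 0.0002802276) = 0.02559.
z* for 80% confidence is 1.282, so the margin of error is 1.282 × 0.02559 = 0.03281.
Point estimate p̂₁ − p̂₂ = 0.2170 − 0.6750 = -0.4580.
-0.4580 ± 0.03281 → (-0.491, -0.425).

(-0.491, -0.425)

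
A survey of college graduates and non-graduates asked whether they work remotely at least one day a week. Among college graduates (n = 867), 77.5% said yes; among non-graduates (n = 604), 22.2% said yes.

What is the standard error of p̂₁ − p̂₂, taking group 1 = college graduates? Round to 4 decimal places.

0.0221

The two standard errors are √(0.7750×0.2250/867) = 0.01418 and √(0.2220×0.7780/604) = 0.01691.
Because the samples are independent, SE_diff = √(0.01418² + 0.01691²) = 0.02207.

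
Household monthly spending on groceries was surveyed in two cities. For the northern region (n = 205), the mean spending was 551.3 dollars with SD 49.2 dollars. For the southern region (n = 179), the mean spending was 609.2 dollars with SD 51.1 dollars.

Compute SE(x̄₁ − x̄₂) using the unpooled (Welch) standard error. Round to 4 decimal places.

5.1377

Standard errors of each mean: 49.2/√205 = 3.4363 and 51.1/√179 = 3.8194.
SE(x̄₁ − x̄₂) = √(3.4363² + 3.8194²) = 5.1377 for independent samples with unequal variances.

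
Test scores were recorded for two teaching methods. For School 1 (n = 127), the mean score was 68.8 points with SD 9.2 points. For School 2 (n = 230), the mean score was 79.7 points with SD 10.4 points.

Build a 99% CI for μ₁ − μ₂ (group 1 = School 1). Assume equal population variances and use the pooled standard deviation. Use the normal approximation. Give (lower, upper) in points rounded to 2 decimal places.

(-13.75, -8.05)

Pooled variance s_p² = [126·9.2² + 229·10.4²] / (127+230−2) = 99.8121, so s_p = 9.9906.
SE_diff = s_p·√(1/n₁ + 1/n₂) = 9.9906·√(1/127 + 1/230) = 1.1045.
z* = 2.576; margin = 2.576 × 1.1045 = 2.8452.
Difference = 68.8 − 79.7 = -10.9000.
-10.9000 ± 2.8452 → (-13.75, -8.05).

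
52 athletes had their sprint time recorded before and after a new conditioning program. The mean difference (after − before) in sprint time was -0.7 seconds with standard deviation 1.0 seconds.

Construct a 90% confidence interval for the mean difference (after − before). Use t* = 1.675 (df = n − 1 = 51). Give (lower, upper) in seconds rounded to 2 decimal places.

Paired design: SE = s_d/√n = 1.0/√52 = 0.1387.
t* = 1.675; margin of error = 1.675 × 0.1387 = 0.2323.
-0.7 ± 0.2323 → (-0.93, -0.47).

(-0.93, -0.47)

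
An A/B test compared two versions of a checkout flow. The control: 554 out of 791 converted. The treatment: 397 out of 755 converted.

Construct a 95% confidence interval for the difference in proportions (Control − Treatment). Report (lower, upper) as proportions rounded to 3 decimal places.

p̂₁ = 554/791 = 0.7004 and p̂₂ = 397/755 = 0.5258.
SE₁ = √(p̂₁(1−p̂₁)/n₁) = √(0.7004·0.2996/791) = 0.01629; SE₂ = √(0.5258·0.4742/755) = 0.01817.
Independent samples: SE of the difference = √(SE₁² + SE₂²) = √(0.0002653641 + 0.0003301489) = 0.02440.
z* for 95% confidence is 1.960, so the margin of error is 1.960 × 0.02440 = 0.04782.
Point estimate p̂₁ − p̂₂ = 0.7004 − 0.5258 = 0.1746.
0.1746 ± 0.04782 → (0.127, 0.222).

(0.127, 0.222)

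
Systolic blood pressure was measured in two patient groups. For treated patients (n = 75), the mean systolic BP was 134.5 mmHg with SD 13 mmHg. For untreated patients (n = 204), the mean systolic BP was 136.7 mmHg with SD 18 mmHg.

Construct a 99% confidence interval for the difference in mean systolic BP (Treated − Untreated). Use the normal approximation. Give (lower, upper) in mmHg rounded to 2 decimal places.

(-7.25, 2.85)

Standard errors of each mean: 13/√75 = 1.5011 and 18/√204 = 1.2603.
SE(x̄₁ − x̄₂) = √(1.5011² + 1.2603²) = 1.9600 for independent samples with unequal variances.
With z* = 2.576, the margin is 2.576 × 1.9600 = 5.0490.
x̄₁ − x̄₂ = 134.5 − 136.7 = -2.2000; the interval is -2.2000 ± 5.0490 = (-7.25, 2.85).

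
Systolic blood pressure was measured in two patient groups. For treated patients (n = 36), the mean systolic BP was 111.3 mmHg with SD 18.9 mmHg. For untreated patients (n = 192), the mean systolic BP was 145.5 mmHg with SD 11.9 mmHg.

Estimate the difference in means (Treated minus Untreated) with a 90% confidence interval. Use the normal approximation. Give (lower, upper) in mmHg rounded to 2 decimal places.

Standard errors of each mean: 18.9/√36 = 3.1500 and 11.9/√192 = 0.8588.
SE(x̄₁ − x̄₂) = √(3.1500² + 0.8588²) = 3.2650 for independent samples with unequal variances.
With z* = 1.645, the margin is 1.645 × 3.2650 = 5.3709.
x̄₁ − x̄₂ = 111.3 − 145.5 = -34.2000; the interval is -34.2000 ± 5.3709 = (-39.57, -28.83).

(-39.57, -28.83)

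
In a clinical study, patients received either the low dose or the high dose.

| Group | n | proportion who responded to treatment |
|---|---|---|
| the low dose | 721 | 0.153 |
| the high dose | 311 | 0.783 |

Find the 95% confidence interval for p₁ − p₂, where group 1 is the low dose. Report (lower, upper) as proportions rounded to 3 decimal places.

The two standard errors are √(0.1530×0.8470/721) = 0.01341 and √(0.7830×0.2170/311) = 0.02337.
Because the samples are independent, SE_diff = √(0.01341² + 0.02337²) = 0.02694.
Using z* = 1.960 for 95%, ME = 1.960 × 0.02694 = 0.05280.
p̂₁ − p̂₂ = -0.6300; interval -0.6300 ± 0.05280 gives (-0.683, -0.577).

(-0.683, -0.577)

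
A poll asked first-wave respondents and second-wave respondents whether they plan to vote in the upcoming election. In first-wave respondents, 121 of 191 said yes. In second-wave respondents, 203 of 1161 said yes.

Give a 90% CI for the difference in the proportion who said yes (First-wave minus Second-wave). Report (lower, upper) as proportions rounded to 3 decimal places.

(0.398, 0.519)

Sample proportions: 121/191 = 0.6335, 203/1161 = 0.1748.
Each SE is √(p̂(1−p̂)/n): √(0.6335·0.3665/191) = 0.03487 and √(0.1748·0.8252/1161) = 0.01115.
SE(p̂₁ − p̂₂) = √(SE₁² + SE₂²) = √(0.0012159169 + 0.0001243225) = 0.03661, since the two samples are independent.
At 90% confidence z* = 1.645; margin = 1.645 × 0.03661 = 0.06022.
The difference is 0.6335 − 0.1748 = 0.4587, so the interval is 0.4587 ± 0.06022 = (0.398, 0.519).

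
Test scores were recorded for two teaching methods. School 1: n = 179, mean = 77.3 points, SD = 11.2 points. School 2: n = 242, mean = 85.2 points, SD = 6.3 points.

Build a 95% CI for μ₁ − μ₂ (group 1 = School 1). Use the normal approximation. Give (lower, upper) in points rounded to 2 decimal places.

Per-group SEs: s₁/√n₁ = 11.2/√179 = 0.8371, s₂/√n₂ = 6.3/√242 = 0.4050.
Unpooled SE of the difference: √(0.70073641 + 0.164025) = 0.9299.
Margin of error = z* · SE = 1.960 × 0.9299 = 1.8226.
x̄₁ − x̄₂ = 77.3 − 85.2 = -7.9000.
CI: -7.9000 ± 1.8226 = (-9.72, -6.08).

(-9.72, -6.08)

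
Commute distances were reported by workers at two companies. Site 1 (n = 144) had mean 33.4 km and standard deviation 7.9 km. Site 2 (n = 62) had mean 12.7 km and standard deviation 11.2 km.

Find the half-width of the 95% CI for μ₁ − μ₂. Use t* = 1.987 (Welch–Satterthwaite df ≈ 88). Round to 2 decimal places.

Standard errors of each mean: 7.9/√144 = 0.6583 and 11.2/√62 = 1.4224.
SE(x̄₁ − x̄₂) = √(0.6583² + 1.4224²) = 1.5673 for independent samples with unequal variances.
With t* = 1.987, the margin is 1.987 × 1.5673 = 3.1142.

3.11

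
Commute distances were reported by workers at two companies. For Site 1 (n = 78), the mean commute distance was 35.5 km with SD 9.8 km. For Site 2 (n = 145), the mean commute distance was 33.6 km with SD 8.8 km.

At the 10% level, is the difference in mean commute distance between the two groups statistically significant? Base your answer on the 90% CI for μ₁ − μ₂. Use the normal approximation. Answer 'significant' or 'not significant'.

SE₁ = s₁/√n₁ = 9.8/√78 = 1.1096; SE₂ = 8.8/√145 = 0.7308.
Independent samples, unequal variances: SE_diff = √(SE₁² + SE₂²) = √(1.23121216 + 0.53406864) = 1.3286.
z* = 1.645, so margin of error = 1.645 × 1.3286 = 2.1855.
Difference in means = 35.5 − 33.6 = 1.9000.
1.9000 ± 2.1855 → (-0.2855, 4.0855).
The interval (-0.2855, 4.0855) contains 0, so the difference is not significant.

not significant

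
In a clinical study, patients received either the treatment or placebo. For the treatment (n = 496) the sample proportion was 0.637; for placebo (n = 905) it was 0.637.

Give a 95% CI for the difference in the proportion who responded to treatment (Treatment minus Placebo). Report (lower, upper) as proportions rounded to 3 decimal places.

Each SE is √(p̂(1−p̂)/n): √(0.6370·0.3630/496) = 0.02159 and √(0.6370·0.3630/905) = 0.01598.
SE(p̂₁ − p̂₂) = √(SE₁² + SE₂²) = √(0.0004661281 + 0.0002553604) = 0.02686, since the two samples are independent.
At 95% confidence z* = 1.960; margin = 1.960 × 0.02686 = 0.05265.
The difference is 0.6370 − 0.6370 = 0.0000, so the interval is 0.0000 ± 0.05265 = (-0.053, 0.053).

(-0.053, 0.053)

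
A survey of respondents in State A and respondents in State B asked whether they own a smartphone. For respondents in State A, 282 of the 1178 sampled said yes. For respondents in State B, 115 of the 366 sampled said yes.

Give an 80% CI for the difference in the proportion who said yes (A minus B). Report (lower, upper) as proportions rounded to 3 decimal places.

Sample proportions: 282/1178 = 0.2394, 115/366 = 0.3142.
Each SE is √(p̂(1−p̂)/n): √(0.2394·0.7606/1178) = 0.01243 and √(0.3142·0.6858/366) = 0.02426.
SE(p̂₁ − p̂₂) = √(SE₁² + SE₂²) = √(0.0001545049 + 0.0005885476) = 0.02726, since the two samples are independent.
At 80% confidence z* = 1.282; margin = 1.282 × 0.02726 = 0.03495.
The difference is 0.2394 − 0.3142 = -0.0748, so the interval is -0.0748 ± 0.03495 = (-0.110, -0.040).

(-0.110, -0.040)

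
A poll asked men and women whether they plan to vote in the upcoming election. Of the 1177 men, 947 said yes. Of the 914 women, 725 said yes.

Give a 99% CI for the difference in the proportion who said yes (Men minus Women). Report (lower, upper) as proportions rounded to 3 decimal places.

First, p̂₁ = 947/1177 = 0.8046; p̂₂ = 725/914 = 0.7932.
The two standard errors are √(0.8046×0.1954/1177) = 0.01156 and √(0.7932×0.2068/914) = 0.01340.
Because the samples are independent, SE_diff = √(0.01156² + 0.01340²) = 0.01770.
Using z* = 2.576 for 99%, ME = 2.576 × 0.01770 = 0.04560.
p̂₁ − p̂₂ = 0.0114; interval 0.0114 ± 0.04560 gives (-0.034, 0.057).

(-0.034, 0.057)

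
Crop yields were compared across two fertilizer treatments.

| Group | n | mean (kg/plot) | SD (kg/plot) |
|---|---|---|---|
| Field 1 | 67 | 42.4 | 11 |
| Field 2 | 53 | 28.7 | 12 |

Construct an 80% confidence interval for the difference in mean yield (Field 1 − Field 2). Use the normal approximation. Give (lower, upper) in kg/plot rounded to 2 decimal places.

Per-group SEs: s₁/√n₁ = 11/√67 = 1.3439, s₂/√n₂ = 12/√53 = 1.6483.
Unpooled SE of the difference: √(1.80606721 + 2.71689289) = 2.1267.
Margin of error = z* · SE = 1.282 × 2.1267 = 2.7264.
x̄₁ − x̄₂ = 42.4 − 28.7 = 13.7000.
CI: 13.7000 ± 2.7264 = (10.97, 16.43).

(10.97, 16.43)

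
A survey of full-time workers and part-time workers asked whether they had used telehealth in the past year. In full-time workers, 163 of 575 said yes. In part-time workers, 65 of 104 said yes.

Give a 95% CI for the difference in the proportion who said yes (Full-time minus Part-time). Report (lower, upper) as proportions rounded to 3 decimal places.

(-0.442, -0.241)

p̂₁ = 163/575 = 0.2835 and p̂₂ = 65/104 = 0.6250.
SE₁ = √(p̂₁(1−p̂₁)/n₁) = √(0.2835·0.7165/575) = 0.01880; SE₂ = √(0.6250·0.3750/104) = 0.04747.
Independent samples: SE of the difference = √(SE₁² + SE₂²) = √(0.00035344 + 0.0022534009) = 0.05106.
z* for 95% confidence is 1.960, so the margin of error is 1.960 × 0.05106 = 0.10008.
Point estimate p̂₁ − p̂₂ = 0.2835 − 0.6250 = -0.3415.
-0.3415 ± 0.10008 → (-0.442, -0.241).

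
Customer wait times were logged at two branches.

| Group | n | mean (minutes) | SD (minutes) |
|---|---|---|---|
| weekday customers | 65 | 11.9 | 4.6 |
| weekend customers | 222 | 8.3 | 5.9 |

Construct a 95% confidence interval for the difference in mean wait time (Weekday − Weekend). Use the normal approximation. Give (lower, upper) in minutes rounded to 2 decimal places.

Per-group SEs: s₁/√n₁ = 4.6/√65 = 0.5706, s₂/√n₂ = 5.9/√222 = 0.3960.
Unpooled SE of the difference: √(0.32558436 + 0.156816) = 0.6946.
Margin of error = z* · SE = 1.960 × 0.6946 = 1.3614.
x̄₁ − x̄₂ = 11.9 − 8.3 = 3.6000.
CI: 3.6000 ± 1.3614 = (2.24, 4.96).

(2.24, 4.96)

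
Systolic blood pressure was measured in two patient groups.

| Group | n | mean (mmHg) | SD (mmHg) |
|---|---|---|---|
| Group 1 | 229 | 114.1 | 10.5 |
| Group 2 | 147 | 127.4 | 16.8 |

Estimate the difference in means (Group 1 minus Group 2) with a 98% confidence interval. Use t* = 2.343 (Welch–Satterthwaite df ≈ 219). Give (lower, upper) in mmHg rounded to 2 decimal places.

Standard errors of each mean: 10.5/√229 = 0.6939 and 16.8/√147 = 1.3856.
SE(x̄₁ − x̄₂) = √(0.6939² + 1.3856²) = 1.5496 for independent samples with unequal variances.
With t* = 2.343, the margin is 2.343 × 1.5496 = 3.6307.
x̄₁ − x̄₂ = 114.1 − 127.4 = -13.3000; the interval is -13.3000 ± 3.6307 = (-16.93, -9.67).

(-16.93, -9.67)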